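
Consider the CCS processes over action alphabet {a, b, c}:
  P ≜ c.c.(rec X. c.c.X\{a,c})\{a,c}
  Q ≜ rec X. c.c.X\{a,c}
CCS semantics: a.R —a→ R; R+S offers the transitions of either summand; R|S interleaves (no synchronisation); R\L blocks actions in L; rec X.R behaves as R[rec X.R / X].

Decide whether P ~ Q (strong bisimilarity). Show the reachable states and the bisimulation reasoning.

P's transition system — 3 states:
  p0 = c.c.(rec X. c.c.X\{a,c})\{a,c} → =c=> p1
  p1 = c.(rec X. c.c.X\{a,c})\{a,c} → =c=> p2
  p2 = (rec X. c.c.X\{a,c})\{a,c} → ·
Q's transition system — 3 states:
  q0 = rec X. c.c.X\{a,c} → =c=> q1
  q1 = c.(rec X. c.c.X\{a,c})\{a,c} → =c=> q2
  q2 = (rec X. c.c.X\{a,c})\{a,c} → ·
Bisimilarity quotient blocks:
  B0 = {p0, q0}
  B1 = {p1, q1}
  B2 = {p2, q2}
p0 ∈ B0, q0 ∈ B0 → same block

P ~ Q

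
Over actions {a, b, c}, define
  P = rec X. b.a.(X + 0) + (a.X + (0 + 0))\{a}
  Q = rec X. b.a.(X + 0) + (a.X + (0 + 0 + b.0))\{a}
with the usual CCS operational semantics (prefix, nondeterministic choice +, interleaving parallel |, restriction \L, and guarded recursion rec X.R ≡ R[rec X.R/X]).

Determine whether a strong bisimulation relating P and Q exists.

P's transition system — 3 states:
  s0 = rec X. b.a.(X + 0) + (a.X + (0 + 0))\{a} :: --b--▸ s1
  s1 = a.((rec X. b.a.(X + 0) + (a.X + (0 + 0))\{a}) + 0) :: --a--▸ s2
  s2 = (rec X. b.a.(X + 0) + (a.X + (0 + 0))\{a}) + 0 :: --b--▸ s1
Q's transition system — 4 states:
  t0 = rec X. b.a.(X + 0) + (a.X + (0 + 0 + b.0))\{a} :: --b--▸ t1, --b--▸ t2
  t1 = 0\{a} :: stopped
  t2 = a.((rec X. b.a.(X + 0) + (a.X + (0 + 0 + b.0))\{a}) + 0) :: --a--▸ t3
  t3 = (rec X. b.a.(X + 0) + (a.X + (0 + 0 + b.0))\{a}) + 0 :: --b--▸ t1, --b--▸ t2
Partition-refinement fixed point:
  B0 = {s0, s2}
  B1 = {s1}
  B2 = {t0, t3}
  B3 = {t2}
  B4 = {t1}
s0 ∈ B0, t0 ∈ B2 → different blocks

NO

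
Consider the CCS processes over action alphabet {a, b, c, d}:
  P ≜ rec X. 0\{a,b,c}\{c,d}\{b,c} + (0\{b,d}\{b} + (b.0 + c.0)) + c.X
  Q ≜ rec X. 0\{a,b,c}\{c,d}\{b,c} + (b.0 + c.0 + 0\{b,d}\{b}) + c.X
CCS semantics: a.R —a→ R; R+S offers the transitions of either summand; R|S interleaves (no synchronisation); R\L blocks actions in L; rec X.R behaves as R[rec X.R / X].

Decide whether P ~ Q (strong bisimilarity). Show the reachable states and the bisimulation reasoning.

bisimilar

Reachable graph of P (2 states):
  m0 = rec X. 0\{a,b,c}\{c,d}\{b,c} + (0\{b,d}\{b} + (b.0 + c.0)) + c.X ⊢ --b--▸ m1, --c--▸ m0, --c--▸ m1
  m1 = 0 ⊢ ·
Reachable graph of Q (2 states):
  n0 = rec X. 0\{a,b,c}\{c,d}\{b,c} + (b.0 + c.0 + 0\{b,d}\{b}) + c.X ⊢ --b--▸ n1, --c--▸ n0, --c--▸ n1
  n1 = 0 ⊢ ·
Bisimilarity quotient blocks:
  B0 = {m0, n0}
  B1 = {m1, n1}
m0 ∈ B0, n0 ∈ B0 → same block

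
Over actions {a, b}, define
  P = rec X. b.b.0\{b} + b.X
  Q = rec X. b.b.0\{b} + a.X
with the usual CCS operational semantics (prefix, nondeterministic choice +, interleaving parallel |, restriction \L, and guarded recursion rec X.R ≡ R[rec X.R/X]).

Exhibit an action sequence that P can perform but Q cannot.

bbb

Reachable graph of P (3 states):
  p0 = rec X. b.b.0\{b} + b.X ⊢ --b--▸ p0, --b--▸ p1
  p1 = b.0\{b} ⊢ --b--▸ p2
  p2 = 0\{b} ⊢ (no moves)
Reachable graph of Q (3 states):
  q0 = rec X. b.b.0\{b} + a.X ⊢ --a--▸ q0, --b--▸ q1
  q1 = b.0\{b} ⊢ --b--▸ q2
  q2 = 0\{b} ⊢ (no moves)
Run σ = ⟨bbb⟩ on P: start {p0}
  [1] b ⇒ {p0, p1}
  [2] b ⇒ {p0, p1, p2}
  [3] b ⇒ {p0, p1, p2}
  ✓ P
Run σ = ⟨bbb⟩ on Q: start {q0}
  [1] b ⇒ {q1}
  [2] b ⇒ {q2}
  [3] b ⇒ no successor for Q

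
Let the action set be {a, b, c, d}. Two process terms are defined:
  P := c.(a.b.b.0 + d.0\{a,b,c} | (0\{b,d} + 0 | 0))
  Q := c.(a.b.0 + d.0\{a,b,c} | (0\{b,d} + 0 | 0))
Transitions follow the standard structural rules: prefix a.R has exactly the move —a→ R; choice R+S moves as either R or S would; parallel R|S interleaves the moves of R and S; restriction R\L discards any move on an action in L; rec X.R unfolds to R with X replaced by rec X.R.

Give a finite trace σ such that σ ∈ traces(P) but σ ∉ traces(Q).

cabb

P's transition system — 6 states:
  s0 = c.(a.b.b.0 + d.0\{a,b,c} | (0\{b,d} + 0 | 0)) :: —c→ s1
  s1 = a.b.b.0 + d.0\{a,b,c} | (0\{b,d} + 0 | 0) :: —a→ s2, —d→ s3
  s2 = b.b.0 :: —b→ s4
  s3 = 0\{a,b,c} | (0\{b,d} + 0 | 0) :: stopped
  s4 = b.0 :: —b→ s5
  s5 = 0 :: stopped
Q's transition system — 5 states:
  t0 = c.(a.b.0 + d.0\{a,b,c} | (0\{b,d} + 0 | 0)) :: —c→ t1
  t1 = a.b.0 + d.0\{a,b,c} | (0\{b,d} + 0 | 0) :: —a→ t2, —d→ t3
  t2 = b.0 :: —b→ t4
  t3 = 0\{a,b,c} | (0\{b,d} + 0 | 0) :: stopped
  t4 = 0 :: stopped
Executing cabb from P (initial set {s0}):
  after c @ step 1: {s1}
  after a @ step 2: {s2}
  after b @ step 3: {s4}
  after b @ step 4: {s5}
  — P admits the full trace.
Executing cabb from Q (initial set {t0}):
  after c @ step 1: {t1}
  after a @ step 2: {t2}
  after b @ step 3: {t4}
  after b @ step 4: no successor for Q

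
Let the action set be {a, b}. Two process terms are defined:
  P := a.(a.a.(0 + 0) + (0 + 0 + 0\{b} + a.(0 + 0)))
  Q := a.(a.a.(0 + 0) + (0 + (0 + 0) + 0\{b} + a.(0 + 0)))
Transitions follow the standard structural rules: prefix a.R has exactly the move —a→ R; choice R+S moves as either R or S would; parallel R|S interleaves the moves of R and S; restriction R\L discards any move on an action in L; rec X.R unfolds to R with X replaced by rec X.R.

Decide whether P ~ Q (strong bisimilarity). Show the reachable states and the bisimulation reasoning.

bisimilar

LTS(P): 4 reachable states
  m0 = a.(a.a.(0 + 0) + (0 + 0 + 0\{b} + a.(0 + 0))) :: -a-> m1
  m1 = a.a.(0 + 0) + (0 + 0 + 0\{b} + a.(0 + 0)) :: -a-> m2, -a-> m3
  m2 = 0 + 0 :: stopped
  m3 = a.(0 + 0) :: -a-> m2
LTS(Q): 4 reachable states
  n0 = a.(a.a.(0 + 0) + (0 + (0 + 0) + 0\{b} + a.(0 + 0))) :: -a-> n1
  n1 = a.a.(0 + 0) + (0 + (0 + 0) + 0\{b} + a.(0 + 0)) :: -a-> n2, -a-> n3
  n2 = 0 + 0 :: stopped
  n3 = a.(0 + 0) :: -a-> n2
Partition-refinement fixed point:
  B0 = {m0, n0}
  B1 = {m1, n1}
  B2 = {m2, n2}
  B3 = {m3, n3}
m0 ∈ B0, n0 ∈ B0 → same block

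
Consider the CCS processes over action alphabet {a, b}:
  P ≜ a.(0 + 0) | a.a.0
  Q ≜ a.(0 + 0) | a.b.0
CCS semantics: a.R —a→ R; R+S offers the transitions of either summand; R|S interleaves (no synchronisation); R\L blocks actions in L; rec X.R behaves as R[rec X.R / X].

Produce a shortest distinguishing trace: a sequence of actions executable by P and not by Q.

aaa

Reachable graph of P (6 states):
  u0 = a.(0 + 0) | a.a.0 ⊢ --a--▸ u1, --a--▸ u2
  u1 = (0 + 0) | a.a.0 ⊢ --a--▸ u3
  u2 = a.(0 + 0) | a.0 ⊢ --a--▸ u3, --a--▸ u4
  u3 = (0 + 0) | a.0 ⊢ --a--▸ u5
  u4 = a.(0 + 0) | 0 ⊢ --a--▸ u5
  u5 = (0 + 0) | 0 ⊢ (no moves)
Reachable graph of Q (6 states):
  v0 = a.(0 + 0) | a.b.0 ⊢ --a--▸ v1, --a--▸ v2
  v1 = (0 + 0) | a.b.0 ⊢ --a--▸ v3
  v2 = a.(0 + 0) | b.0 ⊢ --a--▸ v3, --b--▸ v4
  v3 = (0 + 0) | b.0 ⊢ --b--▸ v5
  v4 = a.(0 + 0) | 0 ⊢ --a--▸ v5
  v5 = (0 + 0) | 0 ⊢ (no moves)
Run σ = ⟨aaa⟩ on P: start {u0}
  after a @ step 1: {u1, u2}
  after a @ step 2: {u3, u4}
  after a @ step 3: {u5}
  ✓ P
Run σ = ⟨aaa⟩ on Q: start {v0}
  after a @ step 1: {v1, v2}
  after a @ step 2: {v3}
  after a @ step 3: no successor for Q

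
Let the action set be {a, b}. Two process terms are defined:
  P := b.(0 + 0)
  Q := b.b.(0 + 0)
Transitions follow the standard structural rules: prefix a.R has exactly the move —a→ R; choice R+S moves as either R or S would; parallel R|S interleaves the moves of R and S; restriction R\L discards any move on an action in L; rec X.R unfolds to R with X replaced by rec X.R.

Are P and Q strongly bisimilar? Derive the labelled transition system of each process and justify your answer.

P ≁ Q

Reachable graph of P (2 states):
  m0 = b.(0 + 0) ⊢ ··b··> m1
  m1 = 0 + 0 ⊢ stopped
Reachable graph of Q (3 states):
  n0 = b.b.(0 + 0) ⊢ ··b··> n1
  n1 = b.(0 + 0) ⊢ ··b··> n2
  n2 = 0 + 0 ⊢ stopped
Coarsest stable partition (strong bisimilarity classes):
  B0 = {m0, n1}
  B1 = {m1, n2}
  B2 = {n0}
m0 ∈ B0, n0 ∈ B2 → different blocks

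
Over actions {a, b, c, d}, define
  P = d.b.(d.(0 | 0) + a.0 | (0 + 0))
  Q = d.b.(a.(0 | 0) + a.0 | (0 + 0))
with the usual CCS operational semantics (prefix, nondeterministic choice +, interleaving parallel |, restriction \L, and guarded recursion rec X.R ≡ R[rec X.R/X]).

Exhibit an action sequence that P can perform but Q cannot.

dbd

Reachable graph of P (5 states):
  m0 = d.b.(d.(0 | 0) + a.0 | (0 + 0)) | —d→ m1
  m1 = b.(d.(0 | 0) + a.0 | (0 + 0)) | —b→ m2
  m2 = d.(0 | 0) + a.0 | (0 + 0) | —a→ m3, —d→ m4
  m3 = 0 | (0 + 0) | stopped
  m4 = 0 | 0 | stopped
Reachable graph of Q (5 states):
  n0 = d.b.(a.(0 | 0) + a.0 | (0 + 0)) | —d→ n1
  n1 = b.(a.(0 | 0) + a.0 | (0 + 0)) | —b→ n2
  n2 = a.(0 | 0) + a.0 | (0 + 0) | —a→ n3, —a→ n4
  n3 = 0 | (0 + 0) | stopped
  n4 = 0 | 0 | stopped
Trace ⟨dbd⟩ through P, begin at {m0}:
  [1] d ⇒ {m1}
  [2] b ⇒ {m2}
  [3] d ⇒ {m4}
  ✓ P
Trace ⟨dbd⟩ through Q, begin at {n0}:
  [1] d ⇒ {n1}
  [2] b ⇒ {n2}
  [3] d ⇒ ∅ (Q stuck)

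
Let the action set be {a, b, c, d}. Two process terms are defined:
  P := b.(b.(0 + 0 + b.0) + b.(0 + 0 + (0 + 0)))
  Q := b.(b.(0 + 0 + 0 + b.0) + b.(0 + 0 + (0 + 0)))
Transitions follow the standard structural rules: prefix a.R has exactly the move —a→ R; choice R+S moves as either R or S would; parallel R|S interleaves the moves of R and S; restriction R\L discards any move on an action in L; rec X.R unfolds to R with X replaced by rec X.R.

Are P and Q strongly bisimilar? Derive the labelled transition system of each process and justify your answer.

YES

P's transition system — 5 states:
  s0 = b.(b.(0 + 0 + b.0) + b.(0 + 0 + (0 + 0))) | —b→ s1
  s1 = b.(0 + 0 + b.0) + b.(0 + 0 + (0 + 0)) | —b→ s2, —b→ s3
  s2 = 0 + 0 + (0 + 0) | (no moves)
  s3 = 0 + 0 + b.0 | —b→ s4
  s4 = 0 | (no moves)
Q's transition system — 5 states:
  t0 = b.(b.(0 + 0 + 0 + b.0) + b.(0 + 0 + (0 + 0))) | —b→ t1
  t1 = b.(0 + 0 + 0 + b.0) + b.(0 + 0 + (0 + 0)) | —b→ t2, —b→ t3
  t2 = 0 + 0 + (0 + 0) | (no moves)
  t3 = 0 + 0 + 0 + b.0 | —b→ t4
  t4 = 0 | (no moves)
Partition-refinement fixed point:
  B0 = {s0, t0}
  B1 = {s1, t1}
  B2 = {s2, s4, t2, t4}
  B3 = {s3, t3}
s0 ∈ B0, t0 ∈ B0 → same block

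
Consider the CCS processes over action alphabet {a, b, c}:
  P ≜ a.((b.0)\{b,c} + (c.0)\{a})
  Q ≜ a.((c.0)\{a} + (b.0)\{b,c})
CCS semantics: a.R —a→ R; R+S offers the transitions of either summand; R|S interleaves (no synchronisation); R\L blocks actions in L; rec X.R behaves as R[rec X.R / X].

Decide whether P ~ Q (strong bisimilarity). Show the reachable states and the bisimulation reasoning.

Reachable graph of P (3 states):
  u0 = a.((b.0)\{b,c} + (c.0)\{a}) | —a→ u1
  u1 = (b.0)\{b,c} + (c.0)\{a} | —c→ u2
  u2 = 0\{a} | ∅
Reachable graph of Q (3 states):
  v0 = a.((c.0)\{a} + (b.0)\{b,c}) | —a→ v1
  v1 = (c.0)\{a} + (b.0)\{b,c} | —c→ v2
  v2 = 0\{a} | ∅
Coarsest stable partition (strong bisimilarity classes):
  B0 = {u0, v0}
  B1 = {u1, v1}
  B2 = {u2, v2}
u0 ∈ B0, v0 ∈ B0 → same block

P ~ Q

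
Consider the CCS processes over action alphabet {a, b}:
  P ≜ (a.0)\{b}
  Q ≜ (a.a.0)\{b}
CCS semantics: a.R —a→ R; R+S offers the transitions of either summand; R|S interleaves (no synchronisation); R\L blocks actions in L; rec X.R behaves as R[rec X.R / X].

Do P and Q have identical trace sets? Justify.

P's transition system — 2 states:
  m0 = (a.0)\{b} ⊢ --a--▸ m1
  m1 = 0\{b} ⊢ deadlocked
Q's transition system — 3 states:
  n0 = (a.a.0)\{b} ⊢ --a--▸ n1
  n1 = (a.0)\{b} ⊢ --a--▸ n2
  n2 = 0\{b} ⊢ deadlocked
Executing aa from Q (initial set {n0}):
  [1] a ⇒ {n1}
  [2] a ⇒ {n2}
  Q completes σ.
Executing aa from P (initial set {m0}):
  [1] a ⇒ {m1}
  [2] a ⇒ ∅  — P cannot continue

traces(P) ≠ traces(Q) — witness ⟨aa⟩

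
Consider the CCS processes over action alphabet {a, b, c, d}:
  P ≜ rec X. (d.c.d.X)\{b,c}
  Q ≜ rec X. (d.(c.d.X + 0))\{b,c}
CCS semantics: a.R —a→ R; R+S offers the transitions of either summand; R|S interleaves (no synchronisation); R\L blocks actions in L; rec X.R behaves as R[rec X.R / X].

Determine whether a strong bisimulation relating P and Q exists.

YES

P's transition system — 2 states:
  m0 = rec X. (d.c.d.X)\{b,c} | ··d··> m1
  m1 = (c.d.(rec X. (d.c.d.X)\{b,c}))\{b,c} | ·
Q's transition system — 2 states:
  n0 = rec X. (d.(c.d.X + 0))\{b,c} | ··d··> n1
  n1 = (c.d.(rec X. (d.(c.d.X + 0))\{b,c}) + 0)\{b,c} | ·
Bisimilarity quotient blocks:
  B0 = {m0, n0}
  B1 = {m1, n1}
m0 ∈ B0, n0 ∈ B0 → same block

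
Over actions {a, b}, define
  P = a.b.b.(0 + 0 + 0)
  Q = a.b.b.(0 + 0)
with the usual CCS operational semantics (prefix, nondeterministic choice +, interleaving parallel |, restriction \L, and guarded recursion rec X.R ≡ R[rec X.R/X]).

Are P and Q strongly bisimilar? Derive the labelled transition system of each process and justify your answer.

LTS(P): 4 reachable states
  p0 = a.b.b.(0 + 0 + 0) | ··a··> p1
  p1 = b.b.(0 + 0 + 0) | ··b··> p2
  p2 = b.(0 + 0 + 0) | ··b··> p3
  p3 = 0 + 0 + 0 | (no moves)
LTS(Q): 4 reachable states
  q0 = a.b.b.(0 + 0) | ··a··> q1
  q1 = b.b.(0 + 0) | ··b··> q2
  q2 = b.(0 + 0) | ··b··> q3
  q3 = 0 + 0 | (no moves)
Partition-refinement fixed point:
  B0 = {p0, q0}
  B1 = {p1, q1}
  B2 = {p2, q2}
  B3 = {p3, q3}
p0 ∈ B0, q0 ∈ B0 → same block

YES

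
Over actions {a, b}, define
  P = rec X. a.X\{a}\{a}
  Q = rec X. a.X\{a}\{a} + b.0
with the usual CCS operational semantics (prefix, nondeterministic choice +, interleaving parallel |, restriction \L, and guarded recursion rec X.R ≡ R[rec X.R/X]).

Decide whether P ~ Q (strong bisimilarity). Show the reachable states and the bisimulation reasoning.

not bisimilar

Reachable graph of P (2 states):
  m0 = rec X. a.X\{a}\{a} → =a=> m1
  m1 = (rec X. a.X\{a}\{a})\{a}\{a} → stopped
Reachable graph of Q (4 states):
  n0 = rec X. a.X\{a}\{a} + b.0 → =a=> n1, =b=> n2
  n1 = (rec X. a.X\{a}\{a} + b.0)\{a}\{a} → =b=> n3
  n2 = 0 → stopped
  n3 = 0\{a}\{a} → stopped
Coarsest stable partition (strong bisimilarity classes):
  B0 = {m0}
  B1 = {m1, n2, n3}
  B2 = {n0}
  B3 = {n1}
m0 ∈ B0, n0 ∈ B2 → different blocks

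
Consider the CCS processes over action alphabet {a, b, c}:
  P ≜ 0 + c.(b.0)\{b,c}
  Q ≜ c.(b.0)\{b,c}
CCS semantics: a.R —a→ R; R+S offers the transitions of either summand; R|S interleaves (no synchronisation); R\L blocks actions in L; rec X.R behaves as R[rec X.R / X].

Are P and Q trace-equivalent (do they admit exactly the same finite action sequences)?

trace-equivalent

Reachable graph of P (2 states):
  s0 = 0 + c.(b.0)\{b,c} ⊢ =c=> s1
  s1 = (b.0)\{b,c} ⊢ (no moves)
Reachable graph of Q (2 states):
  t0 = c.(b.0)\{b,c} ⊢ =c=> t1
  t1 = (b.0)\{b,c} ⊢ (no moves)
Partition-refinement fixed point:
  B0 = {s0, t0}
  B1 = {s1, t1}
s0 ∈ B0, t0 ∈ B0 → same block
Bisimilar ⇒ trace-equivalent.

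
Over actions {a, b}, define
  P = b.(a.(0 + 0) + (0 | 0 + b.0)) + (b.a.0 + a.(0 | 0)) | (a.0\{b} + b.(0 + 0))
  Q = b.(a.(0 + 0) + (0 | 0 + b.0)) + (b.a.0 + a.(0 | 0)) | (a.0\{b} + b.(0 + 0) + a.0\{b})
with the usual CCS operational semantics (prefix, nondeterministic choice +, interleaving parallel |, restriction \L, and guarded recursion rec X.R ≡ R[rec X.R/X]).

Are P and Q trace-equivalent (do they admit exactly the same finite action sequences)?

trace-equivalent

P's transition system — 15 states:
  s0 = b.(a.(0 + 0) + (0 | 0 + b.0)) + (b.a.0 + a.(0 | 0)) | (a.0\{b} + b.(0 + 0)) ⊢ —a→ s1, —a→ s2, —b→ s3, —b→ s4, —b→ s5
  s1 = (b.a.0 + a.(0 | 0)) | 0\{b} ⊢ —a→ s6, —b→ s7
  s2 = 0 | 0 | (a.0\{b} + b.(0 + 0)) ⊢ —a→ s6, —b→ s8
  s3 = (b.a.0 + a.(0 | 0)) | (0 + 0) ⊢ —a→ s8, —b→ s9
  s4 = a.(0 + 0) + (0 | 0 + b.0) ⊢ —a→ s10, —b→ s11
  s5 = a.0 | (a.0\{b} + b.(0 + 0)) ⊢ —a→ s12, —a→ s7, —b→ s9
  s6 = 0 | 0 | 0\{b} ⊢ ∅
  s7 = a.0 | 0\{b} ⊢ —a→ s13
  s8 = 0 | 0 | (0 + 0) ⊢ ∅
  s9 = a.0 | (0 + 0) ⊢ —a→ s14
  s10 = 0 + 0 ⊢ ∅
  s11 = 0 ⊢ ∅
  s12 = 0 | (a.0\{b} + b.(0 + 0)) ⊢ —a→ s13, —b→ s14
  s13 = 0 | 0\{b} ⊢ ∅
  s14 = 0 | (0 + 0) ⊢ ∅
Q's transition system — 15 states:
  t0 = b.(a.(0 + 0) + (0 | 0 + b.0)) + (b.a.0 + a.(0 | 0)) | (a.0\{b} + b.(0 + 0) + a.0\{b}) ⊢ —a→ t1, —a→ t2, —b→ t3, —b→ t4, —b→ t5
  t1 = (b.a.0 + a.(0 | 0)) | 0\{b} ⊢ —a→ t6, —b→ t7
  t2 = 0 | 0 | (a.0\{b} + b.(0 + 0) + a.0\{b}) ⊢ —a→ t6, —b→ t8
  t3 = (b.a.0 + a.(0 | 0)) | (0 + 0) ⊢ —a→ t8, —b→ t9
  t4 = a.(0 + 0) + (0 | 0 + b.0) ⊢ —a→ t10, —b→ t11
  t5 = a.0 | (a.0\{b} + b.(0 + 0) + a.0\{b}) ⊢ —a→ t12, —a→ t7, —b→ t9
  t6 = 0 | 0 | 0\{b} ⊢ ∅
  t7 = a.0 | 0\{b} ⊢ —a→ t13
  t8 = 0 | 0 | (0 + 0) ⊢ ∅
  t9 = a.0 | (0 + 0) ⊢ —a→ t14
  t10 = 0 + 0 ⊢ ∅
  t11 = 0 ⊢ ∅
  t12 = 0 | (a.0\{b} + b.(0 + 0) + a.0\{b}) ⊢ —a→ t13, —b→ t14
  t13 = 0 | 0\{b} ⊢ ∅
  t14 = 0 | (0 + 0) ⊢ ∅
Bisimilarity quotient blocks:
  B0 = {s0, t0}
  B1 = {s12, s2, s4, t12, t2, t4}
  B2 = {s10, s11, s13, s14, s6, s8, t10, t11, t13, t14, t6, t8}
  B3 = {s1, s3, t1, t3}
  B4 = {s7, s9, t7, t9}
  B5 = {s5, t5}
s0 ∈ B0, t0 ∈ B0 → same block
Bisimilar ⇒ trace-equivalent.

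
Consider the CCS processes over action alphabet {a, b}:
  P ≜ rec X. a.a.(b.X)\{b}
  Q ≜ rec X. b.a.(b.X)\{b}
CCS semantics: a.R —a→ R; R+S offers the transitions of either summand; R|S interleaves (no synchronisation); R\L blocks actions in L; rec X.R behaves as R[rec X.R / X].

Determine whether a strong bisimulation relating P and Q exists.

P's transition system — 3 states:
  m0 = rec X. a.a.(b.X)\{b} | --a--▸ m1
  m1 = a.(b.(rec X. a.a.(b.X)\{b}))\{b} | --a--▸ m2
  m2 = (b.(rec X. a.a.(b.X)\{b}))\{b} | deadlocked
Q's transition system — 3 states:
  n0 = rec X. b.a.(b.X)\{b} | --b--▸ n1
  n1 = a.(b.(rec X. b.a.(b.X)\{b}))\{b} | --a--▸ n2
  n2 = (b.(rec X. b.a.(b.X)\{b}))\{b} | deadlocked
Coarsest stable partition (strong bisimilarity classes):
  B0 = {m0}
  B1 = {m1, n1}
  B2 = {m2, n2}
  B3 = {n0}
m0 ∈ B0, n0 ∈ B3 → different blocks

NO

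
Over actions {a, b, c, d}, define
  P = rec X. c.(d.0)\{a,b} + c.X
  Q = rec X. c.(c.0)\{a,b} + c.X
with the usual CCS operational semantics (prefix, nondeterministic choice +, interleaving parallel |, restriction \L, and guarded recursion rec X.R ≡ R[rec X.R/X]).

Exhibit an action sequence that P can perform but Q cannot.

cd

P's transition system — 3 states:
  s0 = rec X. c.(d.0)\{a,b} + c.X has moves -c-> s0, -c-> s1
  s1 = (d.0)\{a,b} has moves -d-> s2
  s2 = 0\{a,b} has moves ·
Q's transition system — 3 states:
  t0 = rec X. c.(c.0)\{a,b} + c.X has moves -c-> t0, -c-> t1
  t1 = (c.0)\{a,b} has moves -c-> t2
  t2 = 0\{a,b} has moves ·
Run σ = ⟨cd⟩ on P: start {s0}
  [1] c ⇒ {s0, s1}
  [2] d ⇒ {s2}
  P completes σ.
Run σ = ⟨cd⟩ on Q: start {t0}
  [1] c ⇒ {t0, t1}
  [2] d ⇒ no successor for Q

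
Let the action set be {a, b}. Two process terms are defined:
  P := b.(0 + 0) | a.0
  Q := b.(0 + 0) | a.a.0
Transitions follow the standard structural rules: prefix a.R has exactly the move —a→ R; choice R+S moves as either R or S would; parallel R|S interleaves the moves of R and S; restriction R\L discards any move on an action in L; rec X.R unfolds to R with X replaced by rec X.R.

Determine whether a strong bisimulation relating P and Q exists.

LTS(P): 4 reachable states
  s0 = b.(0 + 0) | a.0 has moves --a--▸ s1, --b--▸ s2
  s1 = b.(0 + 0) | 0 has moves --b--▸ s3
  s2 = (0 + 0) | a.0 has moves --a--▸ s3
  s3 = (0 + 0) | 0 has moves ·
LTS(Q): 6 reachable states
  t0 = b.(0 + 0) | a.a.0 has moves --a--▸ t1, --b--▸ t2
  t1 = b.(0 + 0) | a.0 has moves --a--▸ t3, --b--▸ t4
  t2 = (0 + 0) | a.a.0 has moves --a--▸ t4
  t3 = b.(0 + 0) | 0 has moves --b--▸ t5
  t4 = (0 + 0) | a.0 has moves --a--▸ t5
  t5 = (0 + 0) | 0 has moves ·
Partition-refinement fixed point:
  B0 = {s0, t1}
  B1 = {s2, t4}
  B2 = {s3, t5}
  B3 = {s1, t3}
  B4 = {t0}
  B5 = {t2}
s0 ∈ B0, t0 ∈ B4 → different blocks

NO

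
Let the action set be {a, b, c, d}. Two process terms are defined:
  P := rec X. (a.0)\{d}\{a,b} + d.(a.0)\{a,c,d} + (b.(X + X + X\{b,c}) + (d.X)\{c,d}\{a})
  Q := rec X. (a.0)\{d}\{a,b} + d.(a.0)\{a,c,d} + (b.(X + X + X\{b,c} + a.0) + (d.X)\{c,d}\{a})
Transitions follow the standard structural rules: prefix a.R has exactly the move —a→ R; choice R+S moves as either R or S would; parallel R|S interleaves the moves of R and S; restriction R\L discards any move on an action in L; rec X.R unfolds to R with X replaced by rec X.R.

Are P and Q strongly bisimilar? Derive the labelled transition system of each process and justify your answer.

P ≁ Q

P's transition system — 4 states:
  m0 = rec X. (a.0)\{d}\{a,b} + d.(a.0)\{a,c,d} + (b.(X + X + X\{b,c}) + (d.X)\{c,d}\{a}) has moves —b→ m1, —d→ m2
  m1 = (rec X. (a.0)\{d}\{a,b} + d.(a.0)\{a,c,d} + (b.(X + X + X\{b,c}) + (d.X)\{c,d}\{a})) + (rec X. (a.0)\{d}\{a,b} + d.(a.0)\{a,c,d} + (b.(X + X + X\{b,c}) + (d.X)\{c,d}\{a})) + (rec X. (a.0)\{d}\{a,b} + d.(a.0)\{a,c,d} + (b.(X + X + X\{b,c}) + (d.X)\{c,d}\{a}))\{b,c} has moves —b→ m1, —d→ m2, —d→ m3
  m2 = (a.0)\{a,c,d} has moves ∅
  m3 = (a.0)\{a,c,d}\{b,c} has moves ∅
Q's transition system — 5 states:
  n0 = rec X. (a.0)\{d}\{a,b} + d.(a.0)\{a,c,d} + (b.(X + X + X\{b,c} + a.0) + (d.X)\{c,d}\{a}) has moves —b→ n1, —d→ n2
  n1 = (rec X. (a.0)\{d}\{a,b} + d.(a.0)\{a,c,d} + (b.(X + X + X\{b,c} + a.0) + (d.X)\{c,d}\{a})) + (rec X. (a.0)\{d}\{a,b} + d.(a.0)\{a,c,d} + (b.(X + X + X\{b,c} + a.0) + (d.X)\{c,d}\{a})) + (rec X. (a.0)\{d}\{a,b} + d.(a.0)\{a,c,d} + (b.(X + X + X\{b,c} + a.0) + (d.X)\{c,d}\{a}))\{b,c} + a.0 has moves —a→ n3, —b→ n1, —d→ n2, —d→ n4
  n2 = (a.0)\{a,c,d} has moves ∅
  n3 = 0 has moves ∅
  n4 = (a.0)\{a,c,d}\{b,c} has moves ∅
Bisimilarity quotient blocks:
  B0 = {m0, m1}
  B1 = {m2, m3, n2, n3, n4}
  B2 = {n0}
  B3 = {n1}
m0 ∈ B0, n0 ∈ B2 → different blocks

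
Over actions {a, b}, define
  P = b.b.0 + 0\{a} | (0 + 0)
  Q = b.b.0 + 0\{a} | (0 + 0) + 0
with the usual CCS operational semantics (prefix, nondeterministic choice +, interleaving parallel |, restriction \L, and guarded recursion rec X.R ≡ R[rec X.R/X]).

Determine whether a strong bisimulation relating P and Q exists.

Reachable graph of P (3 states):
  u0 = b.b.0 + 0\{a} | (0 + 0) ⊢ -b-> u1
  u1 = b.0 ⊢ -b-> u2
  u2 = 0 ⊢ deadlocked
Reachable graph of Q (3 states):
  v0 = b.b.0 + 0\{a} | (0 + 0) + 0 ⊢ -b-> v1
  v1 = b.0 ⊢ -b-> v2
  v2 = 0 ⊢ deadlocked
Coarsest stable partition (strong bisimilarity classes):
  B0 = {u0, v0}
  B1 = {u1, v1}
  B2 = {u2, v2}
u0 ∈ B0, v0 ∈ B0 → same block

P ~ Q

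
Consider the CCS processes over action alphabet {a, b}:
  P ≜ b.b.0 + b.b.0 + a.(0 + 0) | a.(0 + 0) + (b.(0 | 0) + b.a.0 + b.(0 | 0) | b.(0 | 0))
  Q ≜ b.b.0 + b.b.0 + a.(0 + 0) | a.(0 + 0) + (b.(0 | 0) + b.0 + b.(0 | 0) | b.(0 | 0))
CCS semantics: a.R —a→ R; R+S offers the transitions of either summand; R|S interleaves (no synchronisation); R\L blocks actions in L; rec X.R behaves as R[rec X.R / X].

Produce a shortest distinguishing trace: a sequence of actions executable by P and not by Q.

P's transition system — 11 states:
  s0 = b.b.0 + b.b.0 + a.(0 + 0) | a.(0 + 0) + (b.(0 | 0) + b.a.0 + b.(0 | 0) | b.(0 | 0)) :: —a→ s1, —a→ s2, —b→ s3, —b→ s4, —b→ s5, —b→ s6, —b→ s7
  s1 = (0 + 0) | a.(0 + 0) :: —a→ s8
  s2 = a.(0 + 0) | (0 + 0) :: —a→ s8
  s3 = 0 | 0 :: deadlocked
  s4 = 0 | 0 | b.(0 | 0) :: —b→ s9
  s5 = a.0 :: —a→ s10
  s6 = b.(0 | 0) | (0 | 0) :: —b→ s9
  s7 = b.0 :: —b→ s10
  s8 = (0 + 0) | (0 + 0) :: deadlocked
  s9 = 0 | 0 | (0 | 0) :: deadlocked
  s10 = 0 :: deadlocked
Q's transition system — 10 states:
  t0 = b.b.0 + b.b.0 + a.(0 + 0) | a.(0 + 0) + (b.(0 | 0) + b.0 + b.(0 | 0) | b.(0 | 0)) :: —a→ t1, —a→ t2, —b→ t3, —b→ t4, —b→ t5, —b→ t6, —b→ t7
  t1 = (0 + 0) | a.(0 + 0) :: —a→ t8
  t2 = a.(0 + 0) | (0 + 0) :: —a→ t8
  t3 = 0 :: deadlocked
  t4 = 0 | 0 :: deadlocked
  t5 = 0 | 0 | b.(0 | 0) :: —b→ t9
  t6 = b.(0 | 0) | (0 | 0) :: —b→ t9
  t7 = b.0 :: —b→ t3
  t8 = (0 + 0) | (0 + 0) :: deadlocked
  t9 = 0 | 0 | (0 | 0) :: deadlocked
Run σ = ⟨ba⟩ on P: start {s0}
  [1] b ⇒ {s3, s4, s5, s6, s7}
  [2] a ⇒ {s10}
  P completes σ.
Run σ = ⟨ba⟩ on Q: start {t0}
  [1] b ⇒ {t3, t4, t5, t6, t7}
  [2] a ⇒ ∅  — Q cannot continue

ba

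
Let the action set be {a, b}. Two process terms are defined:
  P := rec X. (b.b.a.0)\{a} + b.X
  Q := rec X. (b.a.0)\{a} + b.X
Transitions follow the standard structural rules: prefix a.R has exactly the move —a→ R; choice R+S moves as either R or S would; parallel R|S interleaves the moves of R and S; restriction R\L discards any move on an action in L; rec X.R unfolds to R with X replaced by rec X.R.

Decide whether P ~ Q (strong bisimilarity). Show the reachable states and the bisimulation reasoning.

NO

LTS(P): 3 reachable states
  u0 = rec X. (b.b.a.0)\{a} + b.X :: --b--▸ u0, --b--▸ u1
  u1 = (b.a.0)\{a} :: --b--▸ u2
  u2 = (a.0)\{a} :: deadlocked
LTS(Q): 2 reachable states
  v0 = rec X. (b.a.0)\{a} + b.X :: --b--▸ v0, --b--▸ v1
  v1 = (a.0)\{a} :: deadlocked
Bisimilarity quotient blocks:
  B0 = {u0}
  B1 = {u1}
  B2 = {u2, v1}
  B3 = {v0}
u0 ∈ B0, v0 ∈ B3 → different blocks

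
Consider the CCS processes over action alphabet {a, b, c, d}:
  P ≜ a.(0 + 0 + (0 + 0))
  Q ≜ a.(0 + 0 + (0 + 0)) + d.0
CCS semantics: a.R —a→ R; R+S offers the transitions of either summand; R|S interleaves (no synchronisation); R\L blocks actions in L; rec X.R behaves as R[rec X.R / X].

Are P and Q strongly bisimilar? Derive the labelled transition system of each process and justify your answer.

P's transition system — 2 states:
  m0 = a.(0 + 0 + (0 + 0)) → -a-> m1
  m1 = 0 + 0 + (0 + 0) → deadlocked
Q's transition system — 3 states:
  n0 = a.(0 + 0 + (0 + 0)) + d.0 → -a-> n1, -d-> n2
  n1 = 0 + 0 + (0 + 0) → deadlocked
  n2 = 0 → deadlocked
Coarsest stable partition (strong bisimilarity classes):
  B0 = {m0}
  B1 = {m1, n1, n2}
  B2 = {n0}
m0 ∈ B0, n0 ∈ B2 → different blocks

NO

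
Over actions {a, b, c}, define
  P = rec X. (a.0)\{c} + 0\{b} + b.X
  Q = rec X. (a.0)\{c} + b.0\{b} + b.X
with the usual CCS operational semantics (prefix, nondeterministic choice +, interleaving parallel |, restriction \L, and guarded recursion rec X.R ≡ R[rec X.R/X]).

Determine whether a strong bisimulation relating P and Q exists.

NO

P's transition system — 2 states:
  m0 = rec X. (a.0)\{c} + 0\{b} + b.X → =a=> m1, =b=> m0
  m1 = 0\{c} → ·
Q's transition system — 3 states:
  n0 = rec X. (a.0)\{c} + b.0\{b} + b.X → =a=> n1, =b=> n0, =b=> n2
  n1 = 0\{c} → ·
  n2 = 0\{b} → ·
Bisimilarity quotient blocks:
  B0 = {m0}
  B1 = {m1, n1, n2}
  B2 = {n0}
m0 ∈ B0, n0 ∈ B2 → different blocks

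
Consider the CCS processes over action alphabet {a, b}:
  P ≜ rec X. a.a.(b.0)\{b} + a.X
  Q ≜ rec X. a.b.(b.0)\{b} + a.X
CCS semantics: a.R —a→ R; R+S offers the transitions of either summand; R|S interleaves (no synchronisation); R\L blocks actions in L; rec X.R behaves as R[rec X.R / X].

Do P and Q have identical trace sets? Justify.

Reachable graph of P (3 states):
  s0 = rec X. a.a.(b.0)\{b} + a.X ⊢ --a--▸ s0, --a--▸ s1
  s1 = a.(b.0)\{b} ⊢ --a--▸ s2
  s2 = (b.0)\{b} ⊢ (no moves)
Reachable graph of Q (3 states):
  t0 = rec X. a.b.(b.0)\{b} + a.X ⊢ --a--▸ t0, --a--▸ t1
  t1 = b.(b.0)\{b} ⊢ --b--▸ t2
  t2 = (b.0)\{b} ⊢ (no moves)
Run σ = ⟨ab⟩ on Q: start {t0}
  [1] a ⇒ {t0, t1}
  [2] b ⇒ {t2}
  — Q admits the full trace.
Run σ = ⟨ab⟩ on P: start {s0}
  [1] a ⇒ {s0, s1}
  [2] b ⇒ ∅ (P stuck)

trace-distinct — witness ⟨ab⟩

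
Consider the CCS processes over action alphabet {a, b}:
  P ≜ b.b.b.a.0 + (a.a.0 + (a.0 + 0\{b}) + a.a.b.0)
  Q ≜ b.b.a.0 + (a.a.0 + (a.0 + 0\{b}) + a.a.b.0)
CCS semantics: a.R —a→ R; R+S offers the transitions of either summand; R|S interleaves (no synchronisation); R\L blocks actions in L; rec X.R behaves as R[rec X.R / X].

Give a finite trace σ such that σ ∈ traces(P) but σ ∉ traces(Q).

P's transition system — 7 states:
  u0 = b.b.b.a.0 + (a.a.0 + (a.0 + 0\{b}) + a.a.b.0) ⊢ -a-> u1, -a-> u2, -a-> u3, -b-> u4
  u1 = 0 ⊢ ·
  u2 = a.0 ⊢ -a-> u1
  u3 = a.b.0 ⊢ -a-> u5
  u4 = b.b.a.0 ⊢ -b-> u6
  u5 = b.0 ⊢ -b-> u1
  u6 = b.a.0 ⊢ -b-> u2
Q's transition system — 6 states:
  v0 = b.b.a.0 + (a.a.0 + (a.0 + 0\{b}) + a.a.b.0) ⊢ -a-> v1, -a-> v2, -a-> v3, -b-> v4
  v1 = 0 ⊢ ·
  v2 = a.0 ⊢ -a-> v1
  v3 = a.b.0 ⊢ -a-> v5
  v4 = b.a.0 ⊢ -b-> v2
  v5 = b.0 ⊢ -b-> v1
Trace ⟨bbb⟩ through P, begin at {u0}:
  [1] b ⇒ {u4}
  [2] b ⇒ {u6}
  [3] b ⇒ {u2}
  — P admits the full trace.
Trace ⟨bbb⟩ through Q, begin at {v0}:
  [1] b ⇒ {v4}
  [2] b ⇒ {v2}
  [3] b ⇒ no successor for Q

bbb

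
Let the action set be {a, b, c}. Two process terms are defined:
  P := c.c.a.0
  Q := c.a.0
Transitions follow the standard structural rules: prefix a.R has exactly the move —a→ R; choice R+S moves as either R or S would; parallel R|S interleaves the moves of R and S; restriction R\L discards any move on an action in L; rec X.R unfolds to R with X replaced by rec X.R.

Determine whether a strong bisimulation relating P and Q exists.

NO

LTS(P): 4 reachable states
  u0 = c.c.a.0 | —c→ u1
  u1 = c.a.0 | —c→ u2
  u2 = a.0 | —a→ u3
  u3 = 0 | stopped
LTS(Q): 3 reachable states
  v0 = c.a.0 | —c→ v1
  v1 = a.0 | —a→ v2
  v2 = 0 | stopped
Bisimilarity quotient blocks:
  B0 = {u0}
  B1 = {u1, v0}
  B2 = {u2, v1}
  B3 = {u3, v2}
u0 ∈ B0, v0 ∈ B1 → different blocks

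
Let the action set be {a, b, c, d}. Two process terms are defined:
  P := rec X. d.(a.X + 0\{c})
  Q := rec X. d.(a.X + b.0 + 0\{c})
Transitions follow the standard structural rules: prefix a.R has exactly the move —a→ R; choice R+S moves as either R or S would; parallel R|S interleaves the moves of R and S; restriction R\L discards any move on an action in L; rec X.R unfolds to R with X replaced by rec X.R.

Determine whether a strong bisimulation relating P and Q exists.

not bisimilar

LTS(P): 2 reachable states
  p0 = rec X. d.(a.X + 0\{c}) ⊢ ··d··> p1
  p1 = a.(rec X. d.(a.X + 0\{c})) + 0\{c} ⊢ ··a··> p0
LTS(Q): 3 reachable states
  q0 = rec X. d.(a.X + b.0 + 0\{c}) ⊢ ··d··> q1
  q1 = a.(rec X. d.(a.X + b.0 + 0\{c})) + b.0 + 0\{c} ⊢ ··a··> q0, ··b··> q2
  q2 = 0 ⊢ stopped
Partition-refinement fixed point:
  B0 = {p0}
  B1 = {p1}
  B2 = {q0}
  B3 = {q1}
  B4 = {q2}
p0 ∈ B0, q0 ∈ B2 → different blocks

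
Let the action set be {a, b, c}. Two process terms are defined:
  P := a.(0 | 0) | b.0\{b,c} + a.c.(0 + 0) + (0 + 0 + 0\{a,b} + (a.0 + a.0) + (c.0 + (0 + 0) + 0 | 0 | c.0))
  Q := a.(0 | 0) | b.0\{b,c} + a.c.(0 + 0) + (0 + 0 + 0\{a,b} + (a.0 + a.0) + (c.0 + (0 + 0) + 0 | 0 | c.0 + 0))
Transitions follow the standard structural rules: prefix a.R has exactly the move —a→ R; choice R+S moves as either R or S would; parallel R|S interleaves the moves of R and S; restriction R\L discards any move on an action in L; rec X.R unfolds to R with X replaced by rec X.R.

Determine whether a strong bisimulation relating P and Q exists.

bisimilar

Reachable graph of P (8 states):
  m0 = a.(0 | 0) | b.0\{b,c} + a.c.(0 + 0) + (0 + 0 + 0\{a,b} + (a.0 + a.0) + (c.0 + (0 + 0) + 0 | 0 | c.0)) → ··a··> m1, ··a··> m2, ··a··> m3, ··b··> m4, ··c··> m1, ··c··> m5
  m1 = 0 → ∅
  m2 = 0 | 0 | b.0\{b,c} → ··b··> m6
  m3 = c.(0 + 0) → ··c··> m7
  m4 = a.(0 | 0) | 0\{b,c} → ··a··> m6
  m5 = 0 | 0 | 0 → ∅
  m6 = 0 | 0 | 0\{b,c} → ∅
  m7 = 0 + 0 → ∅
Reachable graph of Q (8 states):
  n0 = a.(0 | 0) | b.0\{b,c} + a.c.(0 + 0) + (0 + 0 + 0\{a,b} + (a.0 + a.0) + (c.0 + (0 + 0) + 0 | 0 | c.0 + 0)) → ··a··> n1, ··a··> n2, ··a··> n3, ··b··> n4, ··c··> n1, ··c··> n5
  n1 = 0 → ∅
  n2 = 0 | 0 | b.0\{b,c} → ··b··> n6
  n3 = c.(0 + 0) → ··c··> n7
  n4 = a.(0 | 0) | 0\{b,c} → ··a··> n6
  n5 = 0 | 0 | 0 → ∅
  n6 = 0 | 0 | 0\{b,c} → ∅
  n7 = 0 + 0 → ∅
Coarsest stable partition (strong bisimilarity classes):
  B0 = {m0, n0}
  B1 = {m3, n3}
  B2 = {m1, m5, m6, m7, n1, n5, n6, n7}
  B3 = {m2, n2}
  B4 = {m4, n4}
m0 ∈ B0, n0 ∈ B0 → same block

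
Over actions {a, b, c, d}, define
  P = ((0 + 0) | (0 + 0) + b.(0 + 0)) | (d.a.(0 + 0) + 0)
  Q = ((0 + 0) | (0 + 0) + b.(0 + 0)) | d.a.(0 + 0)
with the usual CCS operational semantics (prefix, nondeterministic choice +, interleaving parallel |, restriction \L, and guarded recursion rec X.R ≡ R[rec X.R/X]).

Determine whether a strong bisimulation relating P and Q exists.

LTS(P): 6 reachable states
  m0 = ((0 + 0) | (0 + 0) + b.(0 + 0)) | (d.a.(0 + 0) + 0) has moves =b=> m1, =d=> m2
  m1 = (0 + 0) | (d.a.(0 + 0) + 0) has moves =d=> m3
  m2 = ((0 + 0) | (0 + 0) + b.(0 + 0)) | a.(0 + 0) has moves =a=> m4, =b=> m3
  m3 = (0 + 0) | a.(0 + 0) has moves =a=> m5
  m4 = ((0 + 0) | (0 + 0) + b.(0 + 0)) | (0 + 0) has moves =b=> m5
  m5 = (0 + 0) | (0 + 0) has moves stopped
LTS(Q): 6 reachable states
  n0 = ((0 + 0) | (0 + 0) + b.(0 + 0)) | d.a.(0 + 0) has moves =b=> n1, =d=> n2
  n1 = (0 + 0) | d.a.(0 + 0) has moves =d=> n3
  n2 = ((0 + 0) | (0 + 0) + b.(0 + 0)) | a.(0 + 0) has moves =a=> n4, =b=> n3
  n3 = (0 + 0) | a.(0 + 0) has moves =a=> n5
  n4 = ((0 + 0) | (0 + 0) + b.(0 + 0)) | (0 + 0) has moves =b=> n5
  n5 = (0 + 0) | (0 + 0) has moves stopped
Coarsest stable partition (strong bisimilarity classes):
  B0 = {m0, n0}
  B1 = {m2, n2}
  B2 = {m4, n4}
  B3 = {m5, n5}
  B4 = {m3, n3}
  B5 = {m1, n1}
m0 ∈ B0, n0 ∈ B0 → same block

bisimilar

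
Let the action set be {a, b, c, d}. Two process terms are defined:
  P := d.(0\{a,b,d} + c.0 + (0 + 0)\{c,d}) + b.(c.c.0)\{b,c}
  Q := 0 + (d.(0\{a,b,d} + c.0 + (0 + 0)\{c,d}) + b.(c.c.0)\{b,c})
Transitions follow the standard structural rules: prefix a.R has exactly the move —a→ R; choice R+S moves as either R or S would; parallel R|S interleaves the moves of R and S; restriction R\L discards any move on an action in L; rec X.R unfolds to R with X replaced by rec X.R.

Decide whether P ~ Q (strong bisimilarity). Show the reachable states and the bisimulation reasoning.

bisimilar

LTS(P): 4 reachable states
  m0 = d.(0\{a,b,d} + c.0 + (0 + 0)\{c,d}) + b.(c.c.0)\{b,c} has moves —b→ m1, —d→ m2
  m1 = (c.c.0)\{b,c} has moves ·
  m2 = 0\{a,b,d} + c.0 + (0 + 0)\{c,d} has moves —c→ m3
  m3 = 0 has moves ·
LTS(Q): 4 reachable states
  n0 = 0 + (d.(0\{a,b,d} + c.0 + (0 + 0)\{c,d}) + b.(c.c.0)\{b,c}) has moves —b→ n1, —d→ n2
  n1 = (c.c.0)\{b,c} has moves ·
  n2 = 0\{a,b,d} + c.0 + (0 + 0)\{c,d} has moves —c→ n3
  n3 = 0 has moves ·
Bisimilarity quotient blocks:
  B0 = {m0, n0}
  B1 = {m1, m3, n1, n3}
  B2 = {m2, n2}
m0 ∈ B0, n0 ∈ B0 → same block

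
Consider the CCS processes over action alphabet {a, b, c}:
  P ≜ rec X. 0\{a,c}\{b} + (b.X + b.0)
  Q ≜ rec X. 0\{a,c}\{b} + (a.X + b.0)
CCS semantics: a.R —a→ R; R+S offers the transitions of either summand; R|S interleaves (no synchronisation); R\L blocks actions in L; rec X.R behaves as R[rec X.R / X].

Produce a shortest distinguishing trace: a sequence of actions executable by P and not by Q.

Reachable graph of P (2 states):
  m0 = rec X. 0\{a,c}\{b} + (b.X + b.0) ⊢ --b--▸ m0, --b--▸ m1
  m1 = 0 ⊢ stopped
Reachable graph of Q (2 states):
  n0 = rec X. 0\{a,c}\{b} + (a.X + b.0) ⊢ --a--▸ n0, --b--▸ n1
  n1 = 0 ⊢ stopped
Run σ = ⟨bb⟩ on P: start {m0}
  step 1 (b): {m0, m1}
  step 2 (b): {m0, m1}
  ✓ P
Run σ = ⟨bb⟩ on Q: start {n0}
  step 1 (b): {n1}
  step 2 (b): ∅  — Q cannot continue

bb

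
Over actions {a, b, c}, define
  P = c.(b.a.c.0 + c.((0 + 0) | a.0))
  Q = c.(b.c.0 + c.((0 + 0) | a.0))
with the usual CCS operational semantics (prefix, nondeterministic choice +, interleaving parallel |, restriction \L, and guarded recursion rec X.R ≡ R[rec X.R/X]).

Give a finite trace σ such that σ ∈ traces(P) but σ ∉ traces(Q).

Reachable graph of P (7 states):
  u0 = c.(b.a.c.0 + c.((0 + 0) | a.0)) ⊢ -c-> u1
  u1 = b.a.c.0 + c.((0 + 0) | a.0) ⊢ -b-> u2, -c-> u3
  u2 = a.c.0 ⊢ -a-> u4
  u3 = (0 + 0) | a.0 ⊢ -a-> u5
  u4 = c.0 ⊢ -c-> u6
  u5 = (0 + 0) | 0 ⊢ ∅
  u6 = 0 ⊢ ∅
Reachable graph of Q (6 states):
  v0 = c.(b.c.0 + c.((0 + 0) | a.0)) ⊢ -c-> v1
  v1 = b.c.0 + c.((0 + 0) | a.0) ⊢ -b-> v2, -c-> v3
  v2 = c.0 ⊢ -c-> v4
  v3 = (0 + 0) | a.0 ⊢ -a-> v5
  v4 = 0 ⊢ ∅
  v5 = (0 + 0) | 0 ⊢ ∅
Trace ⟨cba⟩ through P, begin at {u0}:
  after c @ step 1: {u1}
  after b @ step 2: {u2}
  after a @ step 3: {u4}
  — P admits the full trace.
Trace ⟨cba⟩ through Q, begin at {v0}:
  after c @ step 1: {v1}
  after b @ step 2: {v2}
  after a @ step 3: ∅ (Q stuck)

cba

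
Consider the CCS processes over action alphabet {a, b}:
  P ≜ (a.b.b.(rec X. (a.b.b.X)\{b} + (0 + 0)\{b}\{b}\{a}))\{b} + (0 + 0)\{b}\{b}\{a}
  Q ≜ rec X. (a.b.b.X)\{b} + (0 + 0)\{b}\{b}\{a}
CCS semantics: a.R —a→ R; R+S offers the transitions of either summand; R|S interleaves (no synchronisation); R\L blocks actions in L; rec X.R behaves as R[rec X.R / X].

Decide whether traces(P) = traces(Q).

LTS(P): 2 reachable states
  s0 = (a.b.b.(rec X. (a.b.b.X)\{b} + (0 + 0)\{b}\{b}\{a}))\{b} + (0 + 0)\{b}\{b}\{a} has moves -a-> s1
  s1 = (b.b.(rec X. (a.b.b.X)\{b} + (0 + 0)\{b}\{b}\{a}))\{b} has moves ·
LTS(Q): 2 reachable states
  t0 = rec X. (a.b.b.X)\{b} + (0 + 0)\{b}\{b}\{a} has moves -a-> t1
  t1 = (b.b.(rec X. (a.b.b.X)\{b} + (0 + 0)\{b}\{b}\{a}))\{b} has moves ·
Partition-refinement fixed point:
  B0 = {s0, t0}
  B1 = {s1, t1}
s0 ∈ B0, t0 ∈ B0 → same block
Bisimilar ⇒ trace-equivalent.

traces(P) = traces(Q)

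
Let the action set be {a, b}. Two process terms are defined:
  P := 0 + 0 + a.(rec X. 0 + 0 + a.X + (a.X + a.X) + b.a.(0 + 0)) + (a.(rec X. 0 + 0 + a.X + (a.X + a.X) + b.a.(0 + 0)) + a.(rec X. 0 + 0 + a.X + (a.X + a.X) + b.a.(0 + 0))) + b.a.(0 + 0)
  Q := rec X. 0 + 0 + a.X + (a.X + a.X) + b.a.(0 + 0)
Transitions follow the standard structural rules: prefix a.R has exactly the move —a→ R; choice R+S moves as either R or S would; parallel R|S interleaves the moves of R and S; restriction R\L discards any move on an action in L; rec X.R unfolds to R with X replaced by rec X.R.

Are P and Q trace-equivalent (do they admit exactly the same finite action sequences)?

LTS(P): 4 reachable states
  m0 = 0 + 0 + a.(rec X. 0 + 0 + a.X + (a.X + a.X) + b.a.(0 + 0)) + (a.(rec X. 0 + 0 + a.X + (a.X + a.X) + b.a.(0 + 0)) + a.(rec X. 0 + 0 + a.X + (a.X + a.X) + b.a.(0 + 0))) + b.a.(0 + 0) | -a-> m1, -b-> m2
  m1 = rec X. 0 + 0 + a.X + (a.X + a.X) + b.a.(0 + 0) | -a-> m1, -b-> m2
  m2 = a.(0 + 0) | -a-> m3
  m3 = 0 + 0 | stopped
LTS(Q): 3 reachable states
  n0 = rec X. 0 + 0 + a.X + (a.X + a.X) + b.a.(0 + 0) | -a-> n0, -b-> n1
  n1 = a.(0 + 0) | -a-> n2
  n2 = 0 + 0 | stopped
Coarsest stable partition (strong bisimilarity classes):
  B0 = {m0, m1, n0}
  B1 = {m2, n1}
  B2 = {m3, n2}
m0 ∈ B0, n0 ∈ B0 → same block
Bisimilar ⇒ trace-equivalent.

trace-equivalent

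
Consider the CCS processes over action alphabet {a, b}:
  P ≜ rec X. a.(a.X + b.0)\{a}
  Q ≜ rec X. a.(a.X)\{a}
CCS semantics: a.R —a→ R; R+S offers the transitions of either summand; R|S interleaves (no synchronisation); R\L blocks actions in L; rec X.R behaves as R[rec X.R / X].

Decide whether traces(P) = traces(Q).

Reachable graph of P (3 states):
  s0 = rec X. a.(a.X + b.0)\{a} has moves --a--▸ s1
  s1 = (a.(rec X. a.(a.X + b.0)\{a}) + b.0)\{a} has moves --b--▸ s2
  s2 = 0\{a} has moves (no moves)
Reachable graph of Q (2 states):
  t0 = rec X. a.(a.X)\{a} has moves --a--▸ t1
  t1 = (a.(rec X. a.(a.X)\{a}))\{a} has moves (no moves)
Executing ab from P (initial set {s0}):
  [1] a ⇒ {s1}
  [2] b ⇒ {s2}
  ✓ P
Executing ab from Q (initial set {t0}):
  [1] a ⇒ {t1}
  [2] b ⇒ ∅  — Q cannot continue

traces(P) ≠ traces(Q) — witness ⟨ab⟩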